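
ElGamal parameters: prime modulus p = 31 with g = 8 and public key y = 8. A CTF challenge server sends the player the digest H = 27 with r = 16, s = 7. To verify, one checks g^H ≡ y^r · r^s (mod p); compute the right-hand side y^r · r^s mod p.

Squares mod 31: 8^1≡8, 8^2≡2, 8^4≡4, 8^8≡16, 8^16≡8
8^16 ≡ 8 (mod 31)
Squares mod 31: 16^1≡16, 16^2≡8, 16^4≡2
7 = 4 + 2 + 1, so 16^7 ≡ 2·8·16 ≡ 8 (mod 31)
y^r · r^s ≡ 8·8 = 64 ≡ 2 (mod 31)

2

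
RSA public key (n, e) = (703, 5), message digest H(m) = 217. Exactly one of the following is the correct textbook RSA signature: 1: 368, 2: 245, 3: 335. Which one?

Candidate 1: Squares mod 703: 368^1≡368, 368^2≡448, 368^4≡349; 5 = 4 + 1, so 368^5 ≡ 349·368 ≡ 486 (mod 703)
Candidate 2: Squares mod 703: 245^1≡245, 245^2≡270, 245^4≡491; 5 = 4 + 1, so 245^5 ≡ 491·245 ≡ 82 (mod 703)
Candidate 3: Squares mod 703: 335^1≡335, 335^2≡448, 335^4≡349; 5 = 4 + 1, so 335^5 ≡ 349·335 ≡ 217 (mod 703)
  → matches H(m) = 217

3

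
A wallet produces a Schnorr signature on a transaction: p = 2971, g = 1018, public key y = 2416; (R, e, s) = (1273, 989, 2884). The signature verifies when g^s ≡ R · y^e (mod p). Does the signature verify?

g^s mod p:
1018^2884 mod 2971 = 2238
R · y^e mod p:
2416^989 mod 2971 = 2457
1273·2457 = 3127761 ≡ 2269 (mod 2971)
2238 ≠ 2269; the check fails.

does not verify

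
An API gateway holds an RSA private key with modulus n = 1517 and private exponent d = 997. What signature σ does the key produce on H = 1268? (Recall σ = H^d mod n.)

454

Squares mod 1517: H^1≡1268, H^2≡1321, H^4≡491, H^8≡1395, H^16≡1231, H^32≡1395, H^64≡1231, H^128≡1395, H^256≡1231, H^512≡1395
997 = 512 + 256 + 128 + 64 + 32 + 4 + 1, so H^997 ≡ 1395·1231·1395·1231·1395·491·1268 ≡ 454 (mod 1517)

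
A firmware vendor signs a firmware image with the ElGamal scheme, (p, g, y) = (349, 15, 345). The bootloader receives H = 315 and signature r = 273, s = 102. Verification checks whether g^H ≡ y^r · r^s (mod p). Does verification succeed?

Left side g^H mod p:
15^315 mod 349 = 41
Right side y^r · r^s mod p:
345^273 mod 349 = 88
273^102 mod 349 = 171
88·171 = 15048 ≡ 41 (mod 349)
41 ≡ 41 (mod 349), so the signature is genuine.

passes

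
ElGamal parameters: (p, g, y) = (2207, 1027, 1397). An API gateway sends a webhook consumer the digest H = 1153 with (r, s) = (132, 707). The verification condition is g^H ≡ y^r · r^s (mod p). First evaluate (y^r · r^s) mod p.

630

1397^2 = 1951609 ≡ 621
1397^4 ≡ 621^2 = 385641 ≡ 1623
1397^8 ≡ 1623^2 = 2634129 ≡ 1178
1397^16 ≡ 1178^2 = 1387684 ≡ 1688
1397^32 ≡ 1688^2 = 2849344 ≡ 107
1397^64 ≡ 107^2 = 11449 ≡ 414
1397^128 ≡ 414^2 = 171396 ≡ 1457
132 = 128 + 4, so 1397^132 ≡ 1457·1623 ≡ 1014 (mod 2207)
132^2 = 17424 ≡ 1975
132^4 ≡ 1975^2 = 3900625 ≡ 856
132^8 ≡ 856^2 = 732736 ≡ 12
132^16 ≡ 12^2 = 144
132^32 ≡ 144^2 = 20736 ≡ 873
132^64 ≡ 873^2 = 762129 ≡ 714
132^128 ≡ 714^2 = 509796 ≡ 2186
132^256 ≡ 2186^2 = 4778596 ≡ 441
132^512 ≡ 441^2 = 194481 ≡ 265
707 = 512 + 128 + 64 + 2 + 1, so 132^707 ≡ 265·2186·714·1975·132 ≡ 967 (mod 2207)
y^r · r^s ≡ 1014·967 = 980538 ≡ 630 (mod 2207)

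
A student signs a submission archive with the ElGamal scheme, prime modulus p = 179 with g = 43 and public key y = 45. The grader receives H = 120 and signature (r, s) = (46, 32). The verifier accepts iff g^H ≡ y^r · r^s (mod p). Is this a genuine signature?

Left side g^H mod p:
43^2 = 1849 ≡ 59
43^4 ≡ 59^2 = 3481 ≡ 80
43^8 ≡ 80^2 = 6400 ≡ 135
43^16 ≡ 135^2 = 18225 ≡ 146
43^32 ≡ 146^2 = 21316 ≡ 15
43^64 ≡ 15^2 = 225 ≡ 46
120 = 64 + 32 + 16 + 8, so 43^120 ≡ 46·15·146·135 ≡ 17 (mod 179)
Right side y^r · r^s mod p:
45^2 = 2025 ≡ 56
45^4 ≡ 56^2 = 3136 ≡ 93
45^8 ≡ 93^2 = 8649 ≡ 57
45^16 ≡ 57^2 = 3249 ≡ 27
45^32 ≡ 27^2 = 729 ≡ 13
46 = 32 + 8 + 4 + 2, so 45^46 ≡ 13·57·93·56 ≡ 67 (mod 179)
46^2 = 2116 ≡ 147
46^4 ≡ 147^2 = 21609 ≡ 129
46^8 ≡ 129^2 = 16641 ≡ 173
46^16 ≡ 173^2 = 29929 ≡ 36
46^32 ≡ 36^2 = 1296 ≡ 43
67·43 = 2881 ≡ 17 (mod 179)
17 ≡ 17 (mod 179), so the signature is genuine.

genuine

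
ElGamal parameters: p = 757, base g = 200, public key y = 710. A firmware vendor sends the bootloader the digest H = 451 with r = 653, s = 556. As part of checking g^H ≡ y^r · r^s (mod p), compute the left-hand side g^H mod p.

424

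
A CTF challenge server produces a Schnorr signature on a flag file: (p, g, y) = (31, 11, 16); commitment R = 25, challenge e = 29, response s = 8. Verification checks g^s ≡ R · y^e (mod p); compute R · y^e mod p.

19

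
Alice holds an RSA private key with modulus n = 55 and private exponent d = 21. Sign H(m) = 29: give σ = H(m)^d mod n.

Squares mod 55: (H(m))^1≡29, (H(m))^2≡16, (H(m))^4≡36, (H(m))^8≡31, (H(m))^16≡26
21 = 16 + 4 + 1, so (H(m))^21 ≡ 26·36·29 ≡ 29 (mod 55)

29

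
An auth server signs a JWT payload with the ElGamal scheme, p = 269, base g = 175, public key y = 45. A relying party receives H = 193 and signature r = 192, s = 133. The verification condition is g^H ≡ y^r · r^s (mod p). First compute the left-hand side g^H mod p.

175^193 mod 269 = 33

33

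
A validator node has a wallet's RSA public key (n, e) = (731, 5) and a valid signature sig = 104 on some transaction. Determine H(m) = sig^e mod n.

sig^2 ≡ 104^2 = 10816 ≡ 582
sig^4 ≡ 582^2 = 338724 ≡ 271
5 = 4 + 1, so sig^5 ≡ 271·104 ≡ 406 (mod 731)

406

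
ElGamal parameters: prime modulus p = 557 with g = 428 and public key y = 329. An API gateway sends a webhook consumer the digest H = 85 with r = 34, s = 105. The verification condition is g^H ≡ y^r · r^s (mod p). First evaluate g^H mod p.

293

428^2 = 183184 ≡ 488
428^4 ≡ 488^2 = 238144 ≡ 305
428^8 ≡ 305^2 = 93025 ≡ 6
428^16 ≡ 6^2 = 36
428^32 ≡ 36^2 = 1296 ≡ 182
428^64 ≡ 182^2 = 33124 ≡ 261
85 = 64 + 16 + 4 + 1, so 428^85 ≡ 261·36·305·428 ≡ 293 (mod 557)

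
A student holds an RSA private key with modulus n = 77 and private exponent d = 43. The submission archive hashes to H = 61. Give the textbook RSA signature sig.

40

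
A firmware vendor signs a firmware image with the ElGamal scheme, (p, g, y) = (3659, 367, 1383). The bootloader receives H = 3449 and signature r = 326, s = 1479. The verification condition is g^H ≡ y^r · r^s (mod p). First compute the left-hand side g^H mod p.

367^2 = 134689 ≡ 2965
367^4 ≡ 2965^2 = 8791225 ≡ 2307
367^8 ≡ 2307^2 = 5322249 ≡ 2063
367^16 ≡ 2063^2 = 4255969 ≡ 552
367^32 ≡ 552^2 = 304704 ≡ 1007
367^64 ≡ 1007^2 = 1014049 ≡ 506
367^128 ≡ 506^2 = 256036 ≡ 3565
367^256 ≡ 3565^2 = 12709225 ≡ 1518
367^512 ≡ 1518^2 = 2304324 ≡ 2813
367^1024 ≡ 2813^2 = 7912969 ≡ 2211
367^2048 ≡ 2211^2 = 4888521 ≡ 97
3449 = 2048 + 1024 + 256 + 64 + 32 + 16 + 8 + 1, so 367^3449 ≡ 97·2211·1518·506·1007·552·2063·367 ≡ 1482 (mod 3659)

1482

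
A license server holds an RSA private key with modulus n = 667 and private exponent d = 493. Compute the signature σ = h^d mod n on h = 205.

224

h^2 ≡ 205^2 = 42025 ≡ 4
h^4 ≡ 4^2 = 16
h^8 ≡ 16^2 = 256
h^16 ≡ 256^2 = 65536 ≡ 170
h^32 ≡ 170^2 = 28900 ≡ 219
h^64 ≡ 219^2 = 47961 ≡ 604
h^128 ≡ 604^2 = 364816 ≡ 634
h^256 ≡ 634^2 = 401956 ≡ 422
493 = 256 + 128 + 64 + 32 + 8 + 4 + 1, so h^493 ≡ 422·634·604·219·256·16·205 ≡ 224 (mod 667)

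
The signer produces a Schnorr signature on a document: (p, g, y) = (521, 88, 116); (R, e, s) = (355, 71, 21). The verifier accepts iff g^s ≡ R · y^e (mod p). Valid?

g^s mod p:
88^2 = 7744 ≡ 450
88^4 ≡ 450^2 = 202500 ≡ 352
88^8 ≡ 352^2 = 123904 ≡ 427
88^16 ≡ 427^2 = 182329 ≡ 500
21 = 16 + 4 + 1, so 88^21 ≡ 500·352·88 ≡ 233 (mod 521)
R · y^e mod p:
116^2 = 13456 ≡ 431
116^4 ≡ 431^2 = 185761 ≡ 285
116^8 ≡ 285^2 = 81225 ≡ 470
116^16 ≡ 470^2 = 220900 ≡ 517
116^32 ≡ 517^2 = 267289 ≡ 16
116^64 ≡ 16^2 = 256
71 = 64 + 4 + 2 + 1, so 116^71 ≡ 256·285·431·116 ≡ 121 (mod 521)
355·121 = 42955 ≡ 233 (mod 521)
233 ≡ 233 (mod 521); signature holds.

yes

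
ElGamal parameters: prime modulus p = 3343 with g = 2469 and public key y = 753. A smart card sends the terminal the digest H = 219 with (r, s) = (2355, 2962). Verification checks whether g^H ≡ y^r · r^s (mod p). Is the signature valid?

Left side g^H mod p:
2469^2 = 6095961 ≡ 1672
2469^4 ≡ 1672^2 = 2795584 ≡ 836
2469^8 ≡ 836^2 = 698896 ≡ 209
2469^16 ≡ 209^2 = 43681 ≡ 222
2469^32 ≡ 222^2 = 49284 ≡ 2482
2469^64 ≡ 2482^2 = 6160324 ≡ 2518
2469^128 ≡ 2518^2 = 6340324 ≡ 1996
219 = 128 + 64 + 16 + 8 + 2 + 1, so 2469^219 ≡ 1996·2518·222·209·1672·2469 ≡ 3126 (mod 3343)
Right side y^r · r^s mod p:
753^2 = 567009 ≡ 2042
753^4 ≡ 2042^2 = 4169764 ≡ 1043
753^8 ≡ 1043^2 = 1087849 ≡ 1374
753^16 ≡ 1374^2 = 1887876 ≡ 2424
753^32 ≡ 2424^2 = 5875776 ≡ 2125
753^64 ≡ 2125^2 = 4515625 ≡ 2575
753^128 ≡ 2575^2 = 6630625 ≡ 1456
753^256 ≡ 1456^2 = 2119936 ≡ 474
753^512 ≡ 474^2 = 224676 ≡ 695
753^1024 ≡ 695^2 = 483025 ≡ 1633
753^2048 ≡ 1633^2 = 2666689 ≡ 2318
2355 = 2048 + 256 + 32 + 16 + 2 + 1, so 753^2355 ≡ 2318·474·2125·2424·2042·753 ≡ 144 (mod 3343)
2355^2 = 5546025 ≡ 3331
2355^4 ≡ 3331^2 = 11095561 ≡ 144
2355^8 ≡ 144^2 = 20736 ≡ 678
2355^16 ≡ 678^2 = 459684 ≡ 1693
2355^32 ≡ 1693^2 = 2866249 ≡ 1298
2355^64 ≡ 1298^2 = 1684804 ≡ 3275
2355^128 ≡ 3275^2 = 10725625 ≡ 1281
2355^256 ≡ 1281^2 = 1640961 ≡ 2891
2355^512 ≡ 2891^2 = 8357881 ≡ 381
2355^1024 ≡ 381^2 = 145161 ≡ 1412
2355^2048 ≡ 1412^2 = 1993744 ≡ 1316
2962 = 2048 + 512 + 256 + 128 + 16 + 2, so 2355^2962 ≡ 1316·381·2891·1281·1693·3331 ≡ 879 (mod 3343)
144·879 = 126576 ≡ 2885 (mod 3343)
3126 ≠ 2885, so verification fails.

invalid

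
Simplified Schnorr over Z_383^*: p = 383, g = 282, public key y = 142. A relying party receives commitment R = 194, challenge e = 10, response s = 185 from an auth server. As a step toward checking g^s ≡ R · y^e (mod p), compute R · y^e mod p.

328

Squares mod 383: 142^1≡142, 142^2≡248, 142^4≡224, 142^8≡3
10 = 8 + 2, so 142^10 ≡ 3·248 ≡ 361 (mod 383)
R · y^e ≡ 194·361 = 70034 ≡ 328 (mod 383)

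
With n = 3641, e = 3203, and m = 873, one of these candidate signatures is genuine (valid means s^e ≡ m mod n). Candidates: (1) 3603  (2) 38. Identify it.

2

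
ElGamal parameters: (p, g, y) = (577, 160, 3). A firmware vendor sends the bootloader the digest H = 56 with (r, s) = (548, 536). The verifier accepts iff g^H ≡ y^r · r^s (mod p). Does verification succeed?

Left side g^H mod p:
160^2 = 25600 ≡ 212
160^4 ≡ 212^2 = 44944 ≡ 515
160^8 ≡ 515^2 = 265225 ≡ 382
160^16 ≡ 382^2 = 145924 ≡ 520
160^32 ≡ 520^2 = 270400 ≡ 364
56 = 32 + 16 + 8, so 160^56 ≡ 364·520·382 ≡ 513 (mod 577)
Right side y^r · r^s mod p:
3^2 = 9
3^4 ≡ 9^2 = 81
3^8 ≡ 81^2 = 6561 ≡ 214
3^16 ≡ 214^2 = 45796 ≡ 213
3^32 ≡ 213^2 = 45369 ≡ 363
3^64 ≡ 363^2 = 131769 ≡ 213
3^128 ≡ 213^2 = 45369 ≡ 363
3^256 ≡ 363^2 = 131769 ≡ 213
3^512 ≡ 213^2 = 45369 ≡ 363
548 = 512 + 32 + 4, so 3^548 ≡ 363·363·81 ≡ 520 (mod 577)
548^2 = 300304 ≡ 264
548^4 ≡ 264^2 = 69696 ≡ 456
548^8 ≡ 456^2 = 207936 ≡ 216
548^16 ≡ 216^2 = 46656 ≡ 496
548^32 ≡ 496^2 = 246016 ≡ 214
548^64 ≡ 214^2 = 45796 ≡ 213
548^128 ≡ 213^2 = 45369 ≡ 363
548^256 ≡ 363^2 = 131769 ≡ 213
548^512 ≡ 213^2 = 45369 ≡ 363
536 = 512 + 16 + 8, so 548^536 ≡ 363·496·216 ≡ 568 (mod 577)
520·568 = 295360 ≡ 513 (mod 577)
513 ≡ 513 (mod 577), so the signature is genuine.

passes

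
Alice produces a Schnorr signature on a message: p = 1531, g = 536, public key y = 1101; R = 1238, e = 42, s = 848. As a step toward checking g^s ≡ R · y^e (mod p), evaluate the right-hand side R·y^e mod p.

Squares mod 1531: 1101^1≡1101, 1101^2≡1180, 1101^4≡721, 1101^8≡832, 1101^16≡212, 1101^32≡545
42 = 32 + 8 + 2, so 1101^42 ≡ 545·832·1180 ≡ 727 (mod 1531)
R · y^e ≡ 1238·727 = 900026 ≡ 1329 (mod 1531)

1329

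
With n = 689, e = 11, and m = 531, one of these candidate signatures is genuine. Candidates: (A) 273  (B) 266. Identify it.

Candidate A: 273^2 = 74529 ≡ 117; 273^4 ≡ 117^2 = 13689 ≡ 598; 273^8 ≡ 598^2 = 357604 ≡ 13; 11 = 8 + 2 + 1, so 273^11 ≡ 13·117·273 ≡ 455 (mod 689)
Candidate B: 266^2 = 70756 ≡ 478; 266^4 ≡ 478^2 = 228484 ≡ 425; 266^8 ≡ 425^2 = 180625 ≡ 107; 11 = 8 + 2 + 1, so 266^11 ≡ 107·478·266 ≡ 531 (mod 689)
  → matches m = 531

B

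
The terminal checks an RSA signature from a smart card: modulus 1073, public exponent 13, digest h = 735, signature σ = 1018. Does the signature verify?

Squares mod 1073: σ^1≡1018, σ^2≡879, σ^4≡81, σ^8≡123
13 = 8 + 4 + 1, so σ^13 ≡ 123·81·1018 ≡ 338 (mod 1073)
338 ≠ 735, so verification fails.

does not verify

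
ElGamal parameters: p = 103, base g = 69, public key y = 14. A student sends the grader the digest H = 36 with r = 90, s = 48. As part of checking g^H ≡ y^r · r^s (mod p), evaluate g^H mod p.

69^36 mod 103 = 23

23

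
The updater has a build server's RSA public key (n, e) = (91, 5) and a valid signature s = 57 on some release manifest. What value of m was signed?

Squares mod 91: s^1≡57, s^2≡64, s^4≡1
5 = 4 + 1, so s^5 ≡ 1·57 ≡ 57 (mod 91)

57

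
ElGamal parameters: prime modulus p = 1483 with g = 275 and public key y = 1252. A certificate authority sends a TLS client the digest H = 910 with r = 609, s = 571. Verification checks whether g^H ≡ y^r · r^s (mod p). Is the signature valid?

valid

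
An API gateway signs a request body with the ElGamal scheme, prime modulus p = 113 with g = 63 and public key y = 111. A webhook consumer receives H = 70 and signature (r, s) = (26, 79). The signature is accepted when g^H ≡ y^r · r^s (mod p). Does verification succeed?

fails

Left side g^H mod p:
Squares mod 113: 63^1≡63, 63^2≡14, 63^4≡83, 63^8≡109, 63^16≡16, 63^32≡30, 63^64≡109
70 = 64 + 4 + 2, so 63^70 ≡ 109·83·14 ≡ 98 (mod 113)
Right side y^r · r^s mod p:
Squares mod 113: 111^1≡111, 111^2≡4, 111^4≡16, 111^8≡30, 111^16≡109
26 = 16 + 8 + 2, so 111^26 ≡ 109·30·4 ≡ 85 (mod 113)
Squares mod 113: 26^1≡26, 26^2≡111, 26^4≡4, 26^8≡16, 26^16≡30, 26^32≡109, 26^64≡16
79 = 64 + 8 + 4 + 2 + 1, so 26^79 ≡ 16·16·4·111·26 ≡ 88 (mod 113)
85·88 = 7480 ≡ 22 (mod 113)
98 ≠ 22, so verification fails.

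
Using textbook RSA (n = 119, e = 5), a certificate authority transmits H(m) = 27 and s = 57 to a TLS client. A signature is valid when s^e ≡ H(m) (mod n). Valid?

no

Squares mod 119: s^1≡57, s^2≡36, s^4≡106
5 = 4 + 1, so s^5 ≡ 106·57 ≡ 92 (mod 119)
s^5 mod 119 = 92, but H(m) = 27.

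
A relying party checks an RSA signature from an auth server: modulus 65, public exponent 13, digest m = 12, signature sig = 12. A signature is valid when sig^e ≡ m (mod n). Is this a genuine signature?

genuine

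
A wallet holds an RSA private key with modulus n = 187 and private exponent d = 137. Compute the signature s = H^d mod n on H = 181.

91

H^2 ≡ 181^2 = 32761 ≡ 36
H^4 ≡ 36^2 = 1296 ≡ 174
H^8 ≡ 174^2 = 30276 ≡ 169
H^16 ≡ 169^2 = 28561 ≡ 137
H^32 ≡ 137^2 = 18769 ≡ 69
H^64 ≡ 69^2 = 4761 ≡ 86
H^128 ≡ 86^2 = 7396 ≡ 103
137 = 128 + 8 + 1, so H^137 ≡ 103·169·181 ≡ 91 (mod 187)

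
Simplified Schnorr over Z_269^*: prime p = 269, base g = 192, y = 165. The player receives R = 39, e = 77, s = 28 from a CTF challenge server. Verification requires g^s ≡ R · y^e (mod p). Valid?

g^s mod p:
192^2 = 36864 ≡ 11
192^4 ≡ 11^2 = 121
192^8 ≡ 121^2 = 14641 ≡ 115
192^16 ≡ 115^2 = 13225 ≡ 44
28 = 16 + 8 + 4, so 192^28 ≡ 44·115·121 ≡ 16 (mod 269)
R · y^e mod p:
165^2 = 27225 ≡ 56
165^4 ≡ 56^2 = 3136 ≡ 177
165^8 ≡ 177^2 = 31329 ≡ 125
165^16 ≡ 125^2 = 15625 ≡ 23
165^32 ≡ 23^2 = 529 ≡ 260
165^64 ≡ 260^2 = 67600 ≡ 81
77 = 64 + 8 + 4 + 1, so 165^77 ≡ 81·125·177·165 ≡ 223 (mod 269)
39·223 = 8697 ≡ 89 (mod 269)
16 ≠ 89; the check fails.

no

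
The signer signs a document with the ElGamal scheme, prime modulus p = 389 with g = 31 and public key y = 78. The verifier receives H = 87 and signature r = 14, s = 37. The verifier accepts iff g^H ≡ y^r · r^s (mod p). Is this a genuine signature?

Left side g^H mod p:
31^2 = 961 ≡ 183
31^4 ≡ 183^2 = 33489 ≡ 35
31^8 ≡ 35^2 = 1225 ≡ 58
31^16 ≡ 58^2 = 3364 ≡ 252
31^32 ≡ 252^2 = 63504 ≡ 97
31^64 ≡ 97^2 = 9409 ≡ 73
87 = 64 + 16 + 4 + 2 + 1, so 31^87 ≡ 73·252·35·183·31 ≡ 362 (mod 389)
Right side y^r · r^s mod p:
78^2 = 6084 ≡ 249
78^4 ≡ 249^2 = 62001 ≡ 150
78^8 ≡ 150^2 = 22500 ≡ 327
14 = 8 + 4 + 2, so 78^14 ≡ 327·150·249 ≡ 17 (mod 389)
14^2 = 196
14^4 ≡ 196^2 = 38416 ≡ 294
14^8 ≡ 294^2 = 86436 ≡ 78
14^16 ≡ 78^2 = 6084 ≡ 249
14^32 ≡ 249^2 = 62001 ≡ 150
37 = 32 + 4 + 1, so 14^37 ≡ 150·294·14 ≡ 57 (mod 389)
17·57 = 969 ≡ 191 (mod 389)
362 ≠ 191, so verification fails.

forged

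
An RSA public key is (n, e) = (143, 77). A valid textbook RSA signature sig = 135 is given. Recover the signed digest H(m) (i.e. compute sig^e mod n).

31

sig^2 ≡ 135^2 = 18225 ≡ 64
sig^4 ≡ 64^2 = 4096 ≡ 92
sig^8 ≡ 92^2 = 8464 ≡ 27
sig^16 ≡ 27^2 = 729 ≡ 14
sig^32 ≡ 14^2 = 196 ≡ 53
sig^64 ≡ 53^2 = 2809 ≡ 92
77 = 64 + 8 + 4 + 1, so sig^77 ≡ 92·27·92·135 ≡ 31 (mod 143)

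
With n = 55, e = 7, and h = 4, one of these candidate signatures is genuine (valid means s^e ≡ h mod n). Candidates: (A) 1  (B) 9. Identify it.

Candidate A: 1^2 = 1; 1^4 ≡ 1^2 = 1; 7 = 4 + 2 + 1, so 1^7 ≡ 1·1·1 ≡ 1 (mod 55)
Candidate B: 9^2 = 81 ≡ 26; 9^4 ≡ 26^2 = 676 ≡ 16; 7 = 4 + 2 + 1, so 9^7 ≡ 16·26·9 ≡ 4 (mod 55)
  → matches h = 4

B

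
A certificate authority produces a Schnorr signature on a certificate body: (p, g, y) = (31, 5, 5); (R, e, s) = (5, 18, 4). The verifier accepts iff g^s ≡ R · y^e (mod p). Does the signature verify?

verifies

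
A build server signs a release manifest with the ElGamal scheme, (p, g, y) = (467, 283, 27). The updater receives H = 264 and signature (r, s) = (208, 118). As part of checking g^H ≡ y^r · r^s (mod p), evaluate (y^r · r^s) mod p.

27^2 = 729 ≡ 262
27^4 ≡ 262^2 = 68644 ≡ 462
27^8 ≡ 462^2 = 213444 ≡ 25
27^16 ≡ 25^2 = 625 ≡ 158
27^32 ≡ 158^2 = 24964 ≡ 213
27^64 ≡ 213^2 = 45369 ≡ 70
27^128 ≡ 70^2 = 4900 ≡ 230
208 = 128 + 64 + 16, so 27^208 ≡ 230·70·158 ≡ 51 (mod 467)
208^2 = 43264 ≡ 300
208^4 ≡ 300^2 = 90000 ≡ 336
208^8 ≡ 336^2 = 112896 ≡ 349
208^16 ≡ 349^2 = 121801 ≡ 381
208^32 ≡ 381^2 = 145161 ≡ 391
208^64 ≡ 391^2 = 152881 ≡ 172
118 = 64 + 32 + 16 + 4 + 2, so 208^118 ≡ 172·391·381·336·300 ≡ 17 (mod 467)
y^r · r^s ≡ 51·17 = 867 ≡ 400 (mod 467)

400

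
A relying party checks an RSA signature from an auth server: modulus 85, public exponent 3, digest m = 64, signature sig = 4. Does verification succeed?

sig^3 mod 85 = 64
Since 64 equals the digest 64, verification succeeds.

passes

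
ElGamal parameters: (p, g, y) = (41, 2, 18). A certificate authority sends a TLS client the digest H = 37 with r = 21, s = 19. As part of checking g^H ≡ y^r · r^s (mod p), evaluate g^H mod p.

36

2^2 = 4
2^4 ≡ 4^2 = 16
2^8 ≡ 16^2 = 256 ≡ 10
2^16 ≡ 10^2 = 100 ≡ 18
2^32 ≡ 18^2 = 324 ≡ 37
37 = 32 + 4 + 1, so 2^37 ≡ 37·16·2 ≡ 36 (mod 41)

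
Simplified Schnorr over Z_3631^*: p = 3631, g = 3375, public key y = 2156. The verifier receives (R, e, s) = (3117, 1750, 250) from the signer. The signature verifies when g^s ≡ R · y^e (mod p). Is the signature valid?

valid

g^s mod p:
3375^250 mod 3631 = 1151
R · y^e mod p:
2156^1750 mod 3631 = 3325
3117·3325 = 10364025 ≡ 1151 (mod 3631)
1151 ≡ 1151 (mod 3631); signature holds.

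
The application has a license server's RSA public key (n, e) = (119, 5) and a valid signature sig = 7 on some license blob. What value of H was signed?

28

sig^5 mod 119 = 28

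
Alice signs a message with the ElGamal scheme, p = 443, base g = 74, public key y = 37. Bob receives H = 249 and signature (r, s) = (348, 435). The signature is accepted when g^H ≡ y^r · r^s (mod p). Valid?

yes

Left side g^H mod p:
74^2 = 5476 ≡ 160
74^4 ≡ 160^2 = 25600 ≡ 349
74^8 ≡ 349^2 = 121801 ≡ 419
74^16 ≡ 419^2 = 175561 ≡ 133
74^32 ≡ 133^2 = 17689 ≡ 412
74^64 ≡ 412^2 = 169744 ≡ 75
74^128 ≡ 75^2 = 5625 ≡ 309
249 = 128 + 64 + 32 + 16 + 8 + 1, so 74^249 ≡ 309·75·412·133·419·74 ≡ 306 (mod 443)
Right side y^r · r^s mod p:
37^2 = 1369 ≡ 40
37^4 ≡ 40^2 = 1600 ≡ 271
37^8 ≡ 271^2 = 73441 ≡ 346
37^16 ≡ 346^2 = 119716 ≡ 106
37^32 ≡ 106^2 = 11236 ≡ 161
37^64 ≡ 161^2 = 25921 ≡ 227
37^128 ≡ 227^2 = 51529 ≡ 141
37^256 ≡ 141^2 = 19881 ≡ 389
348 = 256 + 64 + 16 + 8 + 4, so 37^348 ≡ 389·227·106·346·271 ≡ 363 (mod 443)
348^2 = 121104 ≡ 165
348^4 ≡ 165^2 = 27225 ≡ 202
348^8 ≡ 202^2 = 40804 ≡ 48
348^16 ≡ 48^2 = 2304 ≡ 89
348^32 ≡ 89^2 = 7921 ≡ 390
348^64 ≡ 390^2 = 152100 ≡ 151
348^128 ≡ 151^2 = 22801 ≡ 208
348^256 ≡ 208^2 = 43264 ≡ 293
435 = 256 + 128 + 32 + 16 + 2 + 1, so 348^435 ≡ 293·208·390·89·165·348 ≡ 118 (mod 443)
363·118 = 42834 ≡ 306 (mod 443)
306 ≡ 306 (mod 443), so the signature is genuine.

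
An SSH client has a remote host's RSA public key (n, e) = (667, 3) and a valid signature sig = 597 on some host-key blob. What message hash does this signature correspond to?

505

Squares mod 667: sig^1≡597, sig^2≡231
3 = 2 + 1, so sig^3 ≡ 231·597 ≡ 505 (mod 667)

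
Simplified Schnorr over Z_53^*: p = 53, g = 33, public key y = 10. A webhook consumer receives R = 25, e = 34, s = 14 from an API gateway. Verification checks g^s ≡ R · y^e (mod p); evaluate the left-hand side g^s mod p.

17

Squares mod 53: 33^1≡33, 33^2≡29, 33^4≡46, 33^8≡49
14 = 8 + 4 + 2, so 33^14 ≡ 49·46·29 ≡ 17 (mod 53)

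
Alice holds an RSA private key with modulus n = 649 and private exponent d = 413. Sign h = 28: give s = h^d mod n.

271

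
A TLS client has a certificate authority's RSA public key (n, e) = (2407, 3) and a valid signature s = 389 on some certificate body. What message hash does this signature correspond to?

s^2 ≡ 389^2 = 151321 ≡ 2087
3 = 2 + 1, so s^3 ≡ 2087·389 ≡ 684 (mod 2407)

684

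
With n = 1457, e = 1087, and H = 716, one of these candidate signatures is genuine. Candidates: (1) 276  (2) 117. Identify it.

2

Candidate 1: 276^2 = 76176 ≡ 412; 276^4 ≡ 412^2 = 169744 ≡ 732; 276^8 ≡ 732^2 = 535824 ≡ 1105; 276^16 ≡ 1105^2 = 1221025 ≡ 59; 276^32 ≡ 59^2 = 3481 ≡ 567; 276^64 ≡ 567^2 = 321489 ≡ 949; 276^128 ≡ 949^2 = 900601 ≡ 175; 276^256 ≡ 175^2 = 30625 ≡ 28; 276^512 ≡ 28^2 = 784; 276^1024 ≡ 784^2 = 614656 ≡ 1259; 1087 = 1024 + 32 + 16 + 8 + 4 + 2 + 1, so 276^1087 ≡ 1259·567·59·1105·732·412·276 ≡ 1378 (mod 1457)
Candidate 2: 117^2 = 13689 ≡ 576; 117^4 ≡ 576^2 = 331776 ≡ 1037; 117^8 ≡ 1037^2 = 1075369 ≡ 103; 117^16 ≡ 103^2 = 10609 ≡ 410; 117^32 ≡ 410^2 = 168100 ≡ 545; 117^64 ≡ 545^2 = 297025 ≡ 1254; 117^128 ≡ 1254^2 = 1572516 ≡ 413; 117^256 ≡ 413^2 = 170569 ≡ 100; 117^512 ≡ 100^2 = 10000 ≡ 1258; 117^1024 ≡ 1258^2 = 1582564 ≡ 262; 1087 = 1024 + 32 + 16 + 8 + 4 + 2 + 1, so 117^1087 ≡ 262·545·410·103·1037·576·117 ≡ 716 (mod 1457)
  → matches H = 716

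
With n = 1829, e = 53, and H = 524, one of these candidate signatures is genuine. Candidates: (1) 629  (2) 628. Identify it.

1

Candidate 1: 629^2 = 395641 ≡ 577; 629^4 ≡ 577^2 = 332929 ≡ 51; 629^8 ≡ 51^2 = 2601 ≡ 772; 629^16 ≡ 772^2 = 595984 ≡ 1559; 629^32 ≡ 1559^2 = 2430481 ≡ 1569; 53 = 32 + 16 + 4 + 1, so 629^53 ≡ 1569·1559·51·629 ≡ 524 (mod 1829)
  → matches H = 524
Candidate 2: 628^2 = 394384 ≡ 1149; 628^4 ≡ 1149^2 = 1320201 ≡ 1492; 628^8 ≡ 1492^2 = 2226064 ≡ 171; 628^16 ≡ 171^2 = 29241 ≡ 1806; 628^32 ≡ 1806^2 = 3261636 ≡ 529; 53 = 32 + 16 + 4 + 1, so 628^53 ≡ 529·1806·1492·628 ≡ 1101 (mod 1829)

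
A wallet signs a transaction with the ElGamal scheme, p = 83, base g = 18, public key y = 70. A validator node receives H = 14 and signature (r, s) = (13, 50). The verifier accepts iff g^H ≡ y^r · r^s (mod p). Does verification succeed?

fails

Left side g^H mod p:
Squares mod 83: 18^1≡18, 18^2≡75, 18^4≡64, 18^8≡29
14 = 8 + 4 + 2, so 18^14 ≡ 29·64·75 ≡ 9 (mod 83)
Right side y^r · r^s mod p:
Squares mod 83: 70^1≡70, 70^2≡3, 70^4≡9, 70^8≡81
13 = 8 + 4 + 1, so 70^13 ≡ 81·9·70 ≡ 68 (mod 83)
Squares mod 83: 13^1≡13, 13^2≡3, 13^4≡9, 13^8≡81, 13^16≡4, 13^32≡16
50 = 32 + 16 + 2, so 13^50 ≡ 16·4·3 ≡ 26 (mod 83)
68·26 = 1768 ≡ 25 (mod 83)
9 ≠ 25, so verification fails.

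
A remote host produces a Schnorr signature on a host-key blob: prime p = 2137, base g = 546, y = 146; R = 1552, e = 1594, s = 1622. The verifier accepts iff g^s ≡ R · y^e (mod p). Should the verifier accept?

g^s mod p:
546^2 = 298116 ≡ 1073
546^4 ≡ 1073^2 = 1151329 ≡ 1623
546^8 ≡ 1623^2 = 2634129 ≡ 1345
546^16 ≡ 1345^2 = 1809025 ≡ 1123
546^32 ≡ 1123^2 = 1261129 ≡ 299
546^64 ≡ 299^2 = 89401 ≡ 1784
546^128 ≡ 1784^2 = 3182656 ≡ 663
546^256 ≡ 663^2 = 439569 ≡ 1484
546^512 ≡ 1484^2 = 2202256 ≡ 1146
546^1024 ≡ 1146^2 = 1313316 ≡ 1198
1622 = 1024 + 512 + 64 + 16 + 4 + 2, so 546^1622 ≡ 1198·1146·1784·1123·1623·1073 ≡ 288 (mod 2137)
R · y^e mod p:
146^2 = 21316 ≡ 2083
146^4 ≡ 2083^2 = 4338889 ≡ 779
146^8 ≡ 779^2 = 606841 ≡ 2070
146^16 ≡ 2070^2 = 4284900 ≡ 215
146^32 ≡ 215^2 = 46225 ≡ 1348
146^64 ≡ 1348^2 = 1817104 ≡ 654
146^128 ≡ 654^2 = 427716 ≡ 316
146^256 ≡ 316^2 = 99856 ≡ 1554
146^512 ≡ 1554^2 = 2414916 ≡ 106
146^1024 ≡ 106^2 = 11236 ≡ 551
1594 = 1024 + 512 + 32 + 16 + 8 + 2, so 146^1594 ≡ 551·106·1348·215·2070·2083 ≡ 2005 (mod 2137)
1552·2005 = 3111760 ≡ 288 (mod 2137)
288 ≡ 288 (mod 2137); signature holds.

accept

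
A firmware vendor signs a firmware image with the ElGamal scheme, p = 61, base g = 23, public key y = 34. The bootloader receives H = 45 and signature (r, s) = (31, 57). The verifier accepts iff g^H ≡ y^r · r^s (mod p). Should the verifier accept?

reject

Left side g^H mod p:
23^2 = 529 ≡ 41
23^4 ≡ 41^2 = 1681 ≡ 34
23^8 ≡ 34^2 = 1156 ≡ 58
23^16 ≡ 58^2 = 3364 ≡ 9
23^32 ≡ 9^2 = 81 ≡ 20
45 = 32 + 8 + 4 + 1, so 23^45 ≡ 20·58·34·23 ≡ 50 (mod 61)
Right side y^r · r^s mod p:
34^2 = 1156 ≡ 58
34^4 ≡ 58^2 = 3364 ≡ 9
34^8 ≡ 9^2 = 81 ≡ 20
34^16 ≡ 20^2 = 400 ≡ 34
31 = 16 + 8 + 4 + 2 + 1, so 34^31 ≡ 34·20·9·58·34 ≡ 34 (mod 61)
31^2 = 961 ≡ 46
31^4 ≡ 46^2 = 2116 ≡ 42
31^8 ≡ 42^2 = 1764 ≡ 56
31^16 ≡ 56^2 = 3136 ≡ 25
31^32 ≡ 25^2 = 625 ≡ 15
57 = 32 + 16 + 8 + 1, so 31^57 ≡ 15·25·56·31 ≡ 8 (mod 61)
34·8 = 272 ≡ 28 (mod 61)
50 ≠ 28, so verification fails.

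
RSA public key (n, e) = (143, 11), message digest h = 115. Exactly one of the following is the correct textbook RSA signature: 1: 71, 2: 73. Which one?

1

Candidate 1: Squares mod 143: 71^1≡71, 71^2≡36, 71^4≡9, 71^8≡81; 11 = 8 + 2 + 1, so 71^11 ≡ 81·36·71 ≡ 115 (mod 143)
  → matches h = 115
Candidate 2: Squares mod 143: 73^1≡73, 73^2≡38, 73^4≡14, 73^8≡53; 11 = 8 + 2 + 1, so 73^11 ≡ 53·38·73 ≡ 18 (mod 143)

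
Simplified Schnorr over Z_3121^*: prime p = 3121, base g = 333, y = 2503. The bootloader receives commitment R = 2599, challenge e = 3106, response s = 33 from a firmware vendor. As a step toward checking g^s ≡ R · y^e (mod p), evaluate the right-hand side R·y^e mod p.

Squares mod 3121: 2503^1≡2503, 2503^2≡1162, 2503^4≡1972, 2503^8≡18, 2503^16≡324, 2503^32≡1983, 2503^64≡2950, 2503^128≡1152, 2503^256≡679, 2503^512≡2254, 2503^1024≡2649, 2503^2048≡1193
3106 = 2048 + 1024 + 32 + 2, so 2503^3106 ≡ 1193·2649·1983·1162 ≡ 832 (mod 3121)
R · y^e ≡ 2599·832 = 2162368 ≡ 2636 (mod 3121)

2636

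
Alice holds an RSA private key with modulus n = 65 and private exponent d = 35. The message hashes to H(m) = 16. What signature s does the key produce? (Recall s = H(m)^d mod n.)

61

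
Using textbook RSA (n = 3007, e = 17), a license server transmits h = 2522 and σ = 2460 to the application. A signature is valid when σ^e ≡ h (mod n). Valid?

σ^2 ≡ 2460^2 = 6051600 ≡ 1516
σ^4 ≡ 1516^2 = 2298256 ≡ 908
σ^8 ≡ 908^2 = 824464 ≡ 546
σ^16 ≡ 546^2 = 298116 ≡ 423
17 = 16 + 1, so σ^17 ≡ 423·2460 ≡ 158 (mod 3007)
158 ≠ 2522, so verification fails.

no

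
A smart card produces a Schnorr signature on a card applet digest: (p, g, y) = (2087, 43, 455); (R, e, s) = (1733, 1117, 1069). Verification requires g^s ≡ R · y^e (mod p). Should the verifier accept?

reject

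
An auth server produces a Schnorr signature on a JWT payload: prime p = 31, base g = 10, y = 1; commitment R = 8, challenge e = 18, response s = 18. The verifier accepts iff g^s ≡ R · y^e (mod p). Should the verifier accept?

accept

g^s mod p:
10^2 = 100 ≡ 7
10^4 ≡ 7^2 = 49 ≡ 18
10^8 ≡ 18^2 = 324 ≡ 14
10^16 ≡ 14^2 = 196 ≡ 10
18 = 16 + 2, so 10^18 ≡ 10·7 ≡ 8 (mod 31)
R · y^e mod p:
1^2 = 1
1^4 ≡ 1^2 = 1
1^8 ≡ 1^2 = 1
1^16 ≡ 1^2 = 1
18 = 16 + 2, so 1^18 ≡ 1·1 ≡ 1 (mod 31)
8·1 = 8 ≡ 8 (mod 31)
8 ≡ 8 (mod 31); signature holds.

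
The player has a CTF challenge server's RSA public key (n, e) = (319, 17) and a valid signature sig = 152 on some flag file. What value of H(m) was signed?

sig^2 ≡ 152^2 = 23104 ≡ 136
sig^4 ≡ 136^2 = 18496 ≡ 313
sig^8 ≡ 313^2 = 97969 ≡ 36
sig^16 ≡ 36^2 = 1296 ≡ 20
17 = 16 + 1, so sig^17 ≡ 20·152 ≡ 169 (mod 319)

169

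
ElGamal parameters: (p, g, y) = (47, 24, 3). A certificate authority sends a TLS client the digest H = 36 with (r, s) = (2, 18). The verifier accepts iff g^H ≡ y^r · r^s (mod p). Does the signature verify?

Left side g^H mod p:
24^2 = 576 ≡ 12
24^4 ≡ 12^2 = 144 ≡ 3
24^8 ≡ 3^2 = 9
24^16 ≡ 9^2 = 81 ≡ 34
24^32 ≡ 34^2 = 1156 ≡ 28
36 = 32 + 4, so 24^36 ≡ 28·3 ≡ 37 (mod 47)
Right side y^r · r^s mod p:
3^2 = 9
2^2 = 4
2^4 ≡ 4^2 = 16
2^8 ≡ 16^2 = 256 ≡ 21
2^16 ≡ 21^2 = 441 ≡ 18
18 = 16 + 2, so 2^18 ≡ 18·4 ≡ 25 (mod 47)
9·25 = 225 ≡ 37 (mod 47)
37 ≡ 37 (mod 47), so the signature is genuine.

verifies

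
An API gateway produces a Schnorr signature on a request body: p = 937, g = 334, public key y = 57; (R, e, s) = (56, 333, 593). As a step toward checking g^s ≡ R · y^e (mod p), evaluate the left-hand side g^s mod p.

669

334^2 = 111556 ≡ 53
334^4 ≡ 53^2 = 2809 ≡ 935
334^8 ≡ 935^2 = 874225 ≡ 4
334^16 ≡ 4^2 = 16
334^32 ≡ 16^2 = 256
334^64 ≡ 256^2 = 65536 ≡ 883
334^128 ≡ 883^2 = 779689 ≡ 105
334^256 ≡ 105^2 = 11025 ≡ 718
334^512 ≡ 718^2 = 515524 ≡ 174
593 = 512 + 64 + 16 + 1, so 334^593 ≡ 174·883·16·334 ≡ 669 (mod 937)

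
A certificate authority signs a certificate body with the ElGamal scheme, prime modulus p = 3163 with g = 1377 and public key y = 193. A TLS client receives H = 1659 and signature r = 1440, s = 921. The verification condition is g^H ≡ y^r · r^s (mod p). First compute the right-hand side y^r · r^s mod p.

193^2 = 37249 ≡ 2456
193^4 ≡ 2456^2 = 6031936 ≡ 95
193^8 ≡ 95^2 = 9025 ≡ 2699
193^16 ≡ 2699^2 = 7284601 ≡ 212
193^32 ≡ 212^2 = 44944 ≡ 662
193^64 ≡ 662^2 = 438244 ≡ 1750
193^128 ≡ 1750^2 = 3062500 ≡ 716
193^256 ≡ 716^2 = 512656 ≡ 250
193^512 ≡ 250^2 = 62500 ≡ 2403
193^1024 ≡ 2403^2 = 5774409 ≡ 1934
1440 = 1024 + 256 + 128 + 32, so 193^1440 ≡ 1934·250·716·662 ≡ 1793 (mod 3163)
1440^2 = 2073600 ≡ 1835
1440^4 ≡ 1835^2 = 3367225 ≡ 1793
1440^8 ≡ 1793^2 = 3214849 ≡ 1241
1440^16 ≡ 1241^2 = 1540081 ≡ 2863
1440^32 ≡ 2863^2 = 8196769 ≡ 1436
1440^64 ≡ 1436^2 = 2062096 ≡ 2983
1440^128 ≡ 2983^2 = 8898289 ≡ 770
1440^256 ≡ 770^2 = 592900 ≡ 1419
1440^512 ≡ 1419^2 = 2013561 ≡ 1893
921 = 512 + 256 + 128 + 16 + 8 + 1, so 1440^921 ≡ 1893·1419·770·2863·1241·1440 ≡ 2753 (mod 3163)
y^r · r^s ≡ 1793·2753 = 4936129 ≡ 1849 (mod 3163)

1849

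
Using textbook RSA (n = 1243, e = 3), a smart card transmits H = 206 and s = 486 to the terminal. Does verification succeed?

passes

Squares mod 1243: s^1≡486, s^2≡26
3 = 2 + 1, so s^3 ≡ 26·486 ≡ 206 (mod 1243)
s^3 mod 1243 = 206 matches H.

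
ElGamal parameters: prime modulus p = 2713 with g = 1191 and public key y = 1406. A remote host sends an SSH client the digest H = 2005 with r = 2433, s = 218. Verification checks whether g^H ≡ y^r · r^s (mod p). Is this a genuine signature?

Left side g^H mod p:
1191^2005 mod 2713 = 335
Right side y^r · r^s mod p:
1406^2433 mod 2713 = 1084
2433^218 mod 2713 = 173
1084·173 = 187532 ≡ 335 (mod 2713)
335 ≡ 335 (mod 2713), so the signature is genuine.

genuine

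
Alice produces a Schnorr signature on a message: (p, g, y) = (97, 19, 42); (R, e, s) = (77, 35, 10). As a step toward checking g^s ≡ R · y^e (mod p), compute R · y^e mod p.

12

42^2 = 1764 ≡ 18
42^4 ≡ 18^2 = 324 ≡ 33
42^8 ≡ 33^2 = 1089 ≡ 22
42^16 ≡ 22^2 = 484 ≡ 96
42^32 ≡ 96^2 = 9216 ≡ 1
35 = 32 + 2 + 1, so 42^35 ≡ 1·18·42 ≡ 77 (mod 97)
R · y^e ≡ 77·77 = 5929 ≡ 12 (mod 97)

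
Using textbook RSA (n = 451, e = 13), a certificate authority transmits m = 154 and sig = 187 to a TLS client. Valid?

yes

sig^2 ≡ 187^2 = 34969 ≡ 242
sig^4 ≡ 242^2 = 58564 ≡ 385
sig^8 ≡ 385^2 = 148225 ≡ 297
13 = 8 + 4 + 1, so sig^13 ≡ 297·385·187 ≡ 154 (mod 451)
Since 154 equals the digest 154, verification succeeds.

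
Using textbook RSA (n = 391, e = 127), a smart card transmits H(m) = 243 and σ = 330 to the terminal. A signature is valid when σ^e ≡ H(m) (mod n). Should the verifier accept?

accept

Squares mod 391: σ^1≡330, σ^2≡202, σ^4≡140, σ^8≡50, σ^16≡154, σ^32≡256, σ^64≡239
127 = 64 + 32 + 16 + 8 + 4 + 2 + 1, so σ^127 ≡ 239·256·154·50·140·202·330 ≡ 243 (mod 391)
σ^127 mod 391 = 243 matches H(m).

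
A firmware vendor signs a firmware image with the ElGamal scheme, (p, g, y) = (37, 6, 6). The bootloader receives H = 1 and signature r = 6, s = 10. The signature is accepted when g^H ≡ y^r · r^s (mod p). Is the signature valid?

invalid

Left side g^H mod p:
6^1 mod 37 = 6
Right side y^r · r^s mod p:
Squares mod 37: 6^1≡6, 6^2≡36, 6^4≡1
6 = 4 + 2, so 6^6 ≡ 1·36 ≡ 36 (mod 37)
Squares mod 37: 6^1≡6, 6^2≡36, 6^4≡1, 6^8≡1
10 = 8 + 2, so 6^10 ≡ 1·36 ≡ 36 (mod 37)
36·36 = 1296 ≡ 1 (mod 37)
6 ≠ 1, so verification fails.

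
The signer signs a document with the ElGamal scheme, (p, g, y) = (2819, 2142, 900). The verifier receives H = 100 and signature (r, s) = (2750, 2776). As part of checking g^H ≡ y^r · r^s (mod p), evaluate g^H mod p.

2142^2 = 4588164 ≡ 1651
2142^4 ≡ 1651^2 = 2725801 ≡ 2647
2142^8 ≡ 2647^2 = 7006609 ≡ 1394
2142^16 ≡ 1394^2 = 1943236 ≡ 945
2142^32 ≡ 945^2 = 893025 ≡ 2221
2142^64 ≡ 2221^2 = 4932841 ≡ 2410
100 = 64 + 32 + 4, so 2142^100 ≡ 2410·2221·2647 ≡ 2652 (mod 2819)

2652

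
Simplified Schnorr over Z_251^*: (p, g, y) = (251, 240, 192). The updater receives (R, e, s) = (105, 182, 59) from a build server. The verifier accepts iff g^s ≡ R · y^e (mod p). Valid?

no

g^s mod p:
Squares mod 251: 240^1≡240, 240^2≡121, 240^4≡83, 240^8≡112, 240^16≡245, 240^32≡36
59 = 32 + 16 + 8 + 2 + 1, so 240^59 ≡ 36·245·112·121·240 ≡ 17 (mod 251)
R · y^e mod p:
Squares mod 251: 192^1≡192, 192^2≡218, 192^4≡85, 192^8≡197, 192^16≡155, 192^32≡180, 192^64≡21, 192^128≡190
182 = 128 + 32 + 16 + 4 + 2, so 192^182 ≡ 190·180·155·85·218 ≡ 9 (mod 251)
105·9 = 945 ≡ 192 (mod 251)
17 ≠ 192; the check fails.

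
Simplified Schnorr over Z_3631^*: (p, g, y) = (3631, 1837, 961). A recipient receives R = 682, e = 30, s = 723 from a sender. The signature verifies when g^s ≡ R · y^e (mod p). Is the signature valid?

invalid

g^s mod p:
1837^2 = 3374569 ≡ 1370
1837^4 ≡ 1370^2 = 1876900 ≡ 3304
1837^8 ≡ 3304^2 = 10916416 ≡ 1630
1837^16 ≡ 1630^2 = 2656900 ≡ 2639
1837^32 ≡ 2639^2 = 6964321 ≡ 63
1837^64 ≡ 63^2 = 3969 ≡ 338
1837^128 ≡ 338^2 = 114244 ≡ 1683
1837^256 ≡ 1683^2 = 2832489 ≡ 309
1837^512 ≡ 309^2 = 95481 ≡ 1075
723 = 512 + 128 + 64 + 16 + 2 + 1, so 1837^723 ≡ 1075·1683·338·2639·1370·1837 ≡ 1272 (mod 3631)
R · y^e mod p:
961^2 = 923521 ≡ 1247
961^4 ≡ 1247^2 = 1555009 ≡ 941
961^8 ≡ 941^2 = 885481 ≡ 3148
961^16 ≡ 3148^2 = 9909904 ≡ 905
30 = 16 + 8 + 4 + 2, so 961^30 ≡ 905·3148·941·1247 ≡ 386 (mod 3631)
682·386 = 263252 ≡ 1820 (mod 3631)
1272 ≠ 1820; the check fails.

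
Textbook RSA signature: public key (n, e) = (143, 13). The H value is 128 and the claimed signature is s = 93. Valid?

no

Squares mod 143: s^1≡93, s^2≡69, s^4≡42, s^8≡48
13 = 8 + 4 + 1, so s^13 ≡ 48·42·93 ≡ 15 (mod 143)
s^13 mod 143 = 15, but H = 128.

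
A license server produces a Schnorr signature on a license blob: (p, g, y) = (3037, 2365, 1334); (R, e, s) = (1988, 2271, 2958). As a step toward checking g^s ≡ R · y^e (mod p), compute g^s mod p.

1905

2365^2958 mod 3037 = 1905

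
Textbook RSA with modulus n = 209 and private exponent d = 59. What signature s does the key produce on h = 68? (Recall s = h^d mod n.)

83

Squares mod 209: h^1≡68, h^2≡26, h^4≡49, h^8≡102, h^16≡163, h^32≡26
59 = 32 + 16 + 8 + 2 + 1, so h^59 ≡ 26·163·102·26·68 ≡ 83 (mod 209)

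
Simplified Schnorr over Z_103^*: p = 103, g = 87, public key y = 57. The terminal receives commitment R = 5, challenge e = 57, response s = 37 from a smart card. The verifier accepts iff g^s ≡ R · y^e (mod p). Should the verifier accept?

reject

g^s mod p:
87^2 = 7569 ≡ 50
87^4 ≡ 50^2 = 2500 ≡ 28
87^8 ≡ 28^2 = 784 ≡ 63
87^16 ≡ 63^2 = 3969 ≡ 55
87^32 ≡ 55^2 = 3025 ≡ 38
37 = 32 + 4 + 1, so 87^37 ≡ 38·28·87 ≡ 74 (mod 103)
R · y^e mod p:
57^2 = 3249 ≡ 56
57^4 ≡ 56^2 = 3136 ≡ 46
57^8 ≡ 46^2 = 2116 ≡ 56
57^16 ≡ 56^2 = 3136 ≡ 46
57^32 ≡ 46^2 = 2116 ≡ 56
57 = 32 + 16 + 8 + 1, so 57^57 ≡ 56·46·56·57 ≡ 102 (mod 103)
5·102 = 510 ≡ 98 (mod 103)
74 ≠ 98; the check fails.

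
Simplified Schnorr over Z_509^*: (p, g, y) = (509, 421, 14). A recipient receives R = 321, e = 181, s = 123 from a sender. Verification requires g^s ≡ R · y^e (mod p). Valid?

g^s mod p:
421^2 = 177241 ≡ 109
421^4 ≡ 109^2 = 11881 ≡ 174
421^8 ≡ 174^2 = 30276 ≡ 245
421^16 ≡ 245^2 = 60025 ≡ 472
421^32 ≡ 472^2 = 222784 ≡ 351
421^64 ≡ 351^2 = 123201 ≡ 23
123 = 64 + 32 + 16 + 8 + 2 + 1, so 421^123 ≡ 23·351·472·245·109·421 ≡ 48 (mod 509)
R · y^e mod p:
14^2 = 196
14^4 ≡ 196^2 = 38416 ≡ 241
14^8 ≡ 241^2 = 58081 ≡ 55
14^16 ≡ 55^2 = 3025 ≡ 480
14^32 ≡ 480^2 = 230400 ≡ 332
14^64 ≡ 332^2 = 110224 ≡ 280
14^128 ≡ 280^2 = 78400 ≡ 14
181 = 128 + 32 + 16 + 4 + 1, so 14^181 ≡ 14·332·480·241·14 ≡ 238 (mod 509)
321·238 = 76398 ≡ 48 (mod 509)
48 ≡ 48 (mod 509); signature holds.

yes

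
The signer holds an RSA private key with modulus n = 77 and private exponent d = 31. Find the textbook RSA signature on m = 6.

6

m^31 mod 77 = 6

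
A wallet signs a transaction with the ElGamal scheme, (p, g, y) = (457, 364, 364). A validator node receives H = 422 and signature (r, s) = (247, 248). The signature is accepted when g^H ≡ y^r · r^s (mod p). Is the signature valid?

Left side g^H mod p:
364^2 = 132496 ≡ 423
364^4 ≡ 423^2 = 178929 ≡ 242
364^8 ≡ 242^2 = 58564 ≡ 68
364^16 ≡ 68^2 = 4624 ≡ 54
364^32 ≡ 54^2 = 2916 ≡ 174
364^64 ≡ 174^2 = 30276 ≡ 114
364^128 ≡ 114^2 = 12996 ≡ 200
364^256 ≡ 200^2 = 40000 ≡ 241
422 = 256 + 128 + 32 + 4 + 2, so 364^422 ≡ 241·200·174·242·423 ≡ 128 (mod 457)
Right side y^r · r^s mod p:
364^2 = 132496 ≡ 423
364^4 ≡ 423^2 = 178929 ≡ 242
364^8 ≡ 242^2 = 58564 ≡ 68
364^16 ≡ 68^2 = 4624 ≡ 54
364^32 ≡ 54^2 = 2916 ≡ 174
364^64 ≡ 174^2 = 30276 ≡ 114
364^128 ≡ 114^2 = 12996 ≡ 200
247 = 128 + 64 + 32 + 16 + 4 + 2 + 1, so 364^247 ≡ 200·114·174·54·242·423·364 ≡ 170 (mod 457)
247^2 = 61009 ≡ 228
247^4 ≡ 228^2 = 51984 ≡ 343
247^8 ≡ 343^2 = 117649 ≡ 200
247^16 ≡ 200^2 = 40000 ≡ 241
247^32 ≡ 241^2 = 58081 ≡ 42
247^64 ≡ 42^2 = 1764 ≡ 393
247^128 ≡ 393^2 = 154449 ≡ 440
248 = 128 + 64 + 32 + 16 + 8, so 247^248 ≡ 440·393·42·241·200 ≡ 54 (mod 457)
170·54 = 9180 ≡ 40 (mod 457)
128 ≠ 40, so verification fails.

invalid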